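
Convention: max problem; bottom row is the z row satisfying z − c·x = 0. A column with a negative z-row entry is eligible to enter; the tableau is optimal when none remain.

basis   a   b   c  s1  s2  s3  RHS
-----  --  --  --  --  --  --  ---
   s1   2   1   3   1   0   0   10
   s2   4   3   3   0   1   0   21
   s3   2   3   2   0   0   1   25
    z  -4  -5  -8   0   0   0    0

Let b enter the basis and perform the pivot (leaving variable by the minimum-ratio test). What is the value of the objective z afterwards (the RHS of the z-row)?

Ratio test on column b — row 1: 10/1 = 10; row 2: 21/3 = 7; row 3: 25/3 = 25/3. Minimum is 7 at row 2 (s2 leaves); pivot element 3.
Pivot on row 2; the z-row RHS becomes 0 − (-5)·7 = 35.

35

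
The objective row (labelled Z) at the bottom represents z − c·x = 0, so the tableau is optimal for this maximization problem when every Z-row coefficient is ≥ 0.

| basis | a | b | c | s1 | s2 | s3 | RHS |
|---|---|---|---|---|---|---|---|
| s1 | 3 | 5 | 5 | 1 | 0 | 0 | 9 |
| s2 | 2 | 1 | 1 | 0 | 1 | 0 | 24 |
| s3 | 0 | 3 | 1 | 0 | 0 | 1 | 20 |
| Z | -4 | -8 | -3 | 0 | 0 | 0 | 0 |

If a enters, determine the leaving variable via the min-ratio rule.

s1

Column a entries and ratios — s1: 9/3 = 3; s2: 24/2 = 12; s3: 0 ≤ 0, skip.
Smallest ratio is 3 in the row of s1, so s1 leaves.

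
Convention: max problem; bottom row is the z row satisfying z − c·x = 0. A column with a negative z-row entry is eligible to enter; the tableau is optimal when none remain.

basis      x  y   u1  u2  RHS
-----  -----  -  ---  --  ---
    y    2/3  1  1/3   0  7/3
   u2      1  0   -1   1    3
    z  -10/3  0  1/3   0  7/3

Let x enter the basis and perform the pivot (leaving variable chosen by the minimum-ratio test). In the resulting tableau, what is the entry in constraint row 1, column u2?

-2/3

Ratio test on column x — row 1: (7/3)/(2/3) = 7/2; row 2: 3/1 = 3. Minimum is 3 at row 2 (u2 leaves); pivot element 1.
Divide row 2 by 1; eliminate column x from the other rows.
Row 1 update in column u2: 0 − (2/3)·1 = -2/3.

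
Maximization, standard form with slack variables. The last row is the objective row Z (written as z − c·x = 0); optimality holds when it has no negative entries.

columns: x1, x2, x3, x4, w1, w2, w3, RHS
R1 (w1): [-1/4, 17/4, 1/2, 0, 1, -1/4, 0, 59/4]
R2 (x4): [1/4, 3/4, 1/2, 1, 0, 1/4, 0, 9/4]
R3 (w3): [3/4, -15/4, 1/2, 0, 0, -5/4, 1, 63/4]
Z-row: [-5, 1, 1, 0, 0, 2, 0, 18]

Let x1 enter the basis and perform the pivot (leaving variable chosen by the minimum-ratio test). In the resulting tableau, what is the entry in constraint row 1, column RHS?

Ratio test on column x1 — row 1: entry -1/4 ≤ 0; row 2: (9/4)/(1/4) = 9; row 3: (63/4)/(3/4) = 21. Minimum is 9 at row 2 (x4 leaves); pivot element 1/4.
Divide row 2 by 1/4; eliminate column x1 from the other rows.
Row 1 update in column RHS: 59/4 − (-1/4)·9 = 17.

17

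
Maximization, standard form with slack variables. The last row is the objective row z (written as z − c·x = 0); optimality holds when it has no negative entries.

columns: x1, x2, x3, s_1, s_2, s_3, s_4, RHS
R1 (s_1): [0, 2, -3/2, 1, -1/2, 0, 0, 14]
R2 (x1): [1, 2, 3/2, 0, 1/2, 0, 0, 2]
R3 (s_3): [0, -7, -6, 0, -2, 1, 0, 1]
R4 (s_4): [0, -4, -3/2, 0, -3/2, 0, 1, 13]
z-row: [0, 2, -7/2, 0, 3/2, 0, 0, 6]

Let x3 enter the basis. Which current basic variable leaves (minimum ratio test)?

x1

Column x3 entries and ratios — s_1: -3/2 ≤ 0, skip; x1: 2/(3/2) = 4/3; s_3: -6 ≤ 0, skip; s_4: -3/2 ≤ 0, skip.
Smallest ratio is 4/3 in the row of x1, so x1 leaves.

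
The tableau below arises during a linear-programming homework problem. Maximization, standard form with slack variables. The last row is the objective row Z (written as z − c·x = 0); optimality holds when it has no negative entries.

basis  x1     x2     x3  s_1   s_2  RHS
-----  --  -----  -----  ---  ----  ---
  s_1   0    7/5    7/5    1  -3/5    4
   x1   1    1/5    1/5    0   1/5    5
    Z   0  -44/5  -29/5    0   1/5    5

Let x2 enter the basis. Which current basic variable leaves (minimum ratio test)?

s_1

Column x2 entries and ratios — s_1: 4/(7/5) = 20/7; x1: 5/(1/5) = 25.
Smallest ratio is 20/7 in the row of s_1, so s_1 leaves.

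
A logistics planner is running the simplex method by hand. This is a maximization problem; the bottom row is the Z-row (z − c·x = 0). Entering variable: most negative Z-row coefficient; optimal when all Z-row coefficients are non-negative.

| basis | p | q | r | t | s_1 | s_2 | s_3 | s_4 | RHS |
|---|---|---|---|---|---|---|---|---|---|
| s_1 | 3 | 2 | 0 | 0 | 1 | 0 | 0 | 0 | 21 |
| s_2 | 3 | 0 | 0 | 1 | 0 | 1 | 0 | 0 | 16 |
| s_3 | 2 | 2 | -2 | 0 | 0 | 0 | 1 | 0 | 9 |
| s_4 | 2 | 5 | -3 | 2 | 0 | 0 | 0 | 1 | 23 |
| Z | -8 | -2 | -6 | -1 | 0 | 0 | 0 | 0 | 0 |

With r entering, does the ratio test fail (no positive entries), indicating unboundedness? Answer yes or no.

yes

Every constraint-row entry in column r is ≤ 0, so increasing r is unbounded.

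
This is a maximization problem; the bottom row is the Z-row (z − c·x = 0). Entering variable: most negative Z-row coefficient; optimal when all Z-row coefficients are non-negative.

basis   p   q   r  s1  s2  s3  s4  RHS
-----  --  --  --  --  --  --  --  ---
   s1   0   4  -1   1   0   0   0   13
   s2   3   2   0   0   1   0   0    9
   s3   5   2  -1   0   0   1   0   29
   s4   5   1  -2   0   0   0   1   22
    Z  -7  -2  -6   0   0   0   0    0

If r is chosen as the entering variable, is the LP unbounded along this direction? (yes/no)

Every constraint-row entry in column r is ≤ 0, so increasing r is unbounded.

yes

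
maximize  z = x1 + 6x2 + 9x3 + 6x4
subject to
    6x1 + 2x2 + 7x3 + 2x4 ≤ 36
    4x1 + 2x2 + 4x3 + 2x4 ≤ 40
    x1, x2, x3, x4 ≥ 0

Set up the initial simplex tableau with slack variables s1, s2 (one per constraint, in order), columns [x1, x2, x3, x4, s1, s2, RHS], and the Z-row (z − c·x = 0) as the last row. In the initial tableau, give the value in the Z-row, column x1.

-1

The Z-row carries the negated objective coefficients: the x1 entry is -1.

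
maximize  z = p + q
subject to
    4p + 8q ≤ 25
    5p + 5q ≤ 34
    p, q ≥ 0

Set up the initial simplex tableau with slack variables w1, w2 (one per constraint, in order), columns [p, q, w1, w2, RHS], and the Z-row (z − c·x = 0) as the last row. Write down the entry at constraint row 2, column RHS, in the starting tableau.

34

The RHS of constraint 2 is b_2 = 34.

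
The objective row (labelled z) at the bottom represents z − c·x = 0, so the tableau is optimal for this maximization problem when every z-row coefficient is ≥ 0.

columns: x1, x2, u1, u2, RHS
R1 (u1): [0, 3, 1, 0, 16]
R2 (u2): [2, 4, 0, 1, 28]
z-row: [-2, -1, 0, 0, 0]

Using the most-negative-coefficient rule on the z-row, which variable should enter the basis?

x1

Negative z-row entries: x1: -2, x2: -1.
The most negative is -2 in column x1, so x1 enters.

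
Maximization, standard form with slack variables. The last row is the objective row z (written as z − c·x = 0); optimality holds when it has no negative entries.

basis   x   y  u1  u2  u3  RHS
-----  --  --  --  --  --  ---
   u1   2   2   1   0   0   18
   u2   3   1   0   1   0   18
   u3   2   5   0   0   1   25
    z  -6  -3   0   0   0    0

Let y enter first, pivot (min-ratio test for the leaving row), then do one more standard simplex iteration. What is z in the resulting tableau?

Ratio test on column y — row 1: 18/2 = 9; row 2: 18/1 = 18; row 3: 25/5 = 5. Minimum is 5 at row 3 (u3 leaves); pivot element 5.
Pivot on row 3; the z-row RHS becomes 0 − (-3)·5 = 15.
Next entering variable (most negative z-row entry -24/5): x.
Ratio test on column x — row 1: 8/(6/5) = 20/3; row 2: 13/(13/5) = 5; row 3: 5/(2/5) = 25/2. Minimum is 5 at row 2 (u2 leaves); pivot element 13/5.
After the second pivot the z-row RHS is 15 − (-24/5)·5 = 39.

39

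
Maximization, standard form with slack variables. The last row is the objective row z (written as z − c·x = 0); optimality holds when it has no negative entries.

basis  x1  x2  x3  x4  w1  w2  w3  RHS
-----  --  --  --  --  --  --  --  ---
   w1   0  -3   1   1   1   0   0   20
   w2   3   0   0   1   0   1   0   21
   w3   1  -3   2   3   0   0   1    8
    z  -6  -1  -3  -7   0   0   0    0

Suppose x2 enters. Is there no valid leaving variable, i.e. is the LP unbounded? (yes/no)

yes

Every constraint-row entry in column x2 is ≤ 0, so increasing x2 is unbounded.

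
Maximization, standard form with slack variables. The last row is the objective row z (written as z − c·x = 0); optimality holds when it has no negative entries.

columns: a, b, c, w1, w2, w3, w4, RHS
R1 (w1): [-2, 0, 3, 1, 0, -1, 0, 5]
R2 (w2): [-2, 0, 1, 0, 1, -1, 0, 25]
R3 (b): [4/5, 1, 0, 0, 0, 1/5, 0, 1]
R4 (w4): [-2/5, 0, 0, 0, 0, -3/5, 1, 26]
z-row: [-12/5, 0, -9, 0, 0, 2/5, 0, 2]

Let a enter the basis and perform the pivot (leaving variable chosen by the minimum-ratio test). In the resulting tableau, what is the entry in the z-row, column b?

Ratio test on column a — row 1: entry -2 ≤ 0; row 2: entry -2 ≤ 0; row 3: 1/(4/5) = 5/4; row 4: entry -2/5 ≤ 0. Minimum is 5/4 at row 3 (b leaves); pivot element 4/5.
Divide row 3 by 4/5; eliminate column a from the other rows.
z-row update in column b: 0 − (-12/5)·(5/4) = 3.

3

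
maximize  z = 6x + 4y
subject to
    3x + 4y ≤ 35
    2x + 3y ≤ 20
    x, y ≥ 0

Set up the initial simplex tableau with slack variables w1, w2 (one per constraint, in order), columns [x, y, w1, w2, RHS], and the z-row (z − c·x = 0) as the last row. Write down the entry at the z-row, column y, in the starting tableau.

-4

The z-row carries the negated objective coefficients: the y entry is -4.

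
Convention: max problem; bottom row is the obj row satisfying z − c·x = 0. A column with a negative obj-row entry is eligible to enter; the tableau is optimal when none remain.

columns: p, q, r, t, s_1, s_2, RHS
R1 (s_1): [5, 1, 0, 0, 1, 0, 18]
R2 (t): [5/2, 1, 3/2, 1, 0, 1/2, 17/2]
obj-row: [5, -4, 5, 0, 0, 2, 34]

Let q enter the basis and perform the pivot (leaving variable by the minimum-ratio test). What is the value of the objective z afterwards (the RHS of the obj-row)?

68

Ratio test on column q — row 1: 18/1 = 18; row 2: (17/2)/1 = 17/2. Minimum is 17/2 at row 2 (t leaves); pivot element 1.
Pivot on row 2; the obj-row RHS becomes 34 − (-4)·(17/2) = 68.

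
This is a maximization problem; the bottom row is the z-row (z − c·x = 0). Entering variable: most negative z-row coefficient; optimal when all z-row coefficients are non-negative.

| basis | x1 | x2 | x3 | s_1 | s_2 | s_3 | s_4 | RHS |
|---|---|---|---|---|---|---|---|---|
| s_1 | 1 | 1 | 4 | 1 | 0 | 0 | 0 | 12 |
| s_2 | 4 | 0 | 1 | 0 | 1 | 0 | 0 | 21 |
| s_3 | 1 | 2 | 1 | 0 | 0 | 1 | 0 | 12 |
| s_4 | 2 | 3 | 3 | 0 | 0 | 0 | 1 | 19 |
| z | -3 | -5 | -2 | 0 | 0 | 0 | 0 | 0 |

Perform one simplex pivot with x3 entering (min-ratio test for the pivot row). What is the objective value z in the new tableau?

Ratio test on column x3 — row 1: 12/4 = 3; row 2: 21/1 = 21; row 3: 12/1 = 12; row 4: 19/3 = 19/3. Minimum is 3 at row 1 (s_1 leaves); pivot element 4.
Pivot on row 1; the z-row RHS becomes 0 − (-2)·3 = 6.

6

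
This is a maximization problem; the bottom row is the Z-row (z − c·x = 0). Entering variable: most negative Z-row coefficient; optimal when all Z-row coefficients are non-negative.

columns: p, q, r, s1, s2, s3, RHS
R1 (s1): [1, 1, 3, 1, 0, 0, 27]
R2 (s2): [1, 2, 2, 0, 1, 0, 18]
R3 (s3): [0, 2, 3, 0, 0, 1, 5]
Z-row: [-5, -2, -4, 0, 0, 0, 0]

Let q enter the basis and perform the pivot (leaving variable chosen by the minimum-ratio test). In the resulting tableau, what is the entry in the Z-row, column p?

Ratio test on column q — row 1: 27/1 = 27; row 2: 18/2 = 9; row 3: 5/2 = 5/2. Minimum is 5/2 at row 3 (s3 leaves); pivot element 2.
Divide row 3 by 2; eliminate column q from the other rows.
Z-row update in column p: -5 − (-2)·0 = -5.

-5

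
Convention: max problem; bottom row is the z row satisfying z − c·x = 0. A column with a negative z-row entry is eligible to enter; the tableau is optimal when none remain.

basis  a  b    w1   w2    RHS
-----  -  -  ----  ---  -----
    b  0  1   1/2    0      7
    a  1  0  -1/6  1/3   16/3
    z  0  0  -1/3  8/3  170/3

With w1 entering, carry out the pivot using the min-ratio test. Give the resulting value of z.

184/3

Ratio test on column w1 — row 1: 7/(1/2) = 14; row 2: entry -1/6 ≤ 0. Minimum is 14 at row 1 (b leaves); pivot element 1/2.
Pivot on row 1; the z-row RHS becomes 170/3 − (-1/3)·14 = 184/3.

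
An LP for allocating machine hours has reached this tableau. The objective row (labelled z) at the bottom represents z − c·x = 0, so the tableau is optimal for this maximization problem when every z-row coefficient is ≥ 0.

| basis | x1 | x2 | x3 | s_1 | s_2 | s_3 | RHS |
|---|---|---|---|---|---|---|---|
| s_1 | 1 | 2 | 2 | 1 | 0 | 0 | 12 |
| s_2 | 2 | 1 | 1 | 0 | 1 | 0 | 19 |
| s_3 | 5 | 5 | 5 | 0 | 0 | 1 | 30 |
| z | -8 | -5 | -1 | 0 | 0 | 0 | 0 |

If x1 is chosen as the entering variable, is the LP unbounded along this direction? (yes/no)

no

Column x1 has positive entries in row(s) 1, 2, 3, so the ratio test bounds it — not unbounded.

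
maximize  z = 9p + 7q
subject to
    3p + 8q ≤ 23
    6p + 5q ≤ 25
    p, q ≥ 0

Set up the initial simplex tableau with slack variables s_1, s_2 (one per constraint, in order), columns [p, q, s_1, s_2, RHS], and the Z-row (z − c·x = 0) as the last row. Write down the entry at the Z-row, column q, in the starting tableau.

The Z-row carries the negated objective coefficients: the q entry is -7.

-7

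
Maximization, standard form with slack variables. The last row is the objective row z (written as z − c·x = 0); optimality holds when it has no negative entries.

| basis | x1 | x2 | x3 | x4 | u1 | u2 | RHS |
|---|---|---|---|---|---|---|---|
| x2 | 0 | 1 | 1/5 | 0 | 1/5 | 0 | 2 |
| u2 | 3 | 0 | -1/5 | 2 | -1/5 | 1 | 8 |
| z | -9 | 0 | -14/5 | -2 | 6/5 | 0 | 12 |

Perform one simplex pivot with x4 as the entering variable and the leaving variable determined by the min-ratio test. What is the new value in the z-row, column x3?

Ratio test on column x4 — row 1: entry 0 ≤ 0; row 2: 8/2 = 4. Minimum is 4 at row 2 (u2 leaves); pivot element 2.
Divide row 2 by 2; eliminate column x4 from the other rows.
z-row update in column x3: -14/5 − (-2)·(-1/10) = -3.

-3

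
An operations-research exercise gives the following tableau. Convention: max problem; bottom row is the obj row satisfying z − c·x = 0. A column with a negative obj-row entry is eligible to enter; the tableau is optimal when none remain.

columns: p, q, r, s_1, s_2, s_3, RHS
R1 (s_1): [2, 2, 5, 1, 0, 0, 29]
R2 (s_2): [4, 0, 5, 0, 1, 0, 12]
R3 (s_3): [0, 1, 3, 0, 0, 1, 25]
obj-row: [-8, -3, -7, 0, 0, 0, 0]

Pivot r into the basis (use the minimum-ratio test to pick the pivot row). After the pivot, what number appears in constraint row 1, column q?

2

Ratio test on column r — row 1: 29/5 = 29/5; row 2: 12/5 = 12/5; row 3: 25/3 = 25/3. Minimum is 12/5 at row 2 (s_2 leaves); pivot element 5.
Divide row 2 by 5; eliminate column r from the other rows.
Row 1 update in column q: 2 − 5·0 = 2.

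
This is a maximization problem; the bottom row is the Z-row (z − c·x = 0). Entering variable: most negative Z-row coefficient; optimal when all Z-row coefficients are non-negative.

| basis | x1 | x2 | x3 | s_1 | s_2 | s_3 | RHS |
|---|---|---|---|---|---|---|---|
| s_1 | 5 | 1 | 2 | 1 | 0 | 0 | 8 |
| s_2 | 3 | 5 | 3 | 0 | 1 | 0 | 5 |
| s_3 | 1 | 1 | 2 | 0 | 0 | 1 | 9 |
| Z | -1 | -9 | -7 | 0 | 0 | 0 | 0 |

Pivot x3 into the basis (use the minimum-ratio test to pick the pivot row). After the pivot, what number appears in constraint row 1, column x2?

Ratio test on column x3 — row 1: 8/2 = 4; row 2: 5/3 = 5/3; row 3: 9/2 = 9/2. Minimum is 5/3 at row 2 (s_2 leaves); pivot element 3.
Divide row 2 by 3; eliminate column x3 from the other rows.
Row 1 update in column x2: 1 − 2·(5/3) = -7/3.

-7/3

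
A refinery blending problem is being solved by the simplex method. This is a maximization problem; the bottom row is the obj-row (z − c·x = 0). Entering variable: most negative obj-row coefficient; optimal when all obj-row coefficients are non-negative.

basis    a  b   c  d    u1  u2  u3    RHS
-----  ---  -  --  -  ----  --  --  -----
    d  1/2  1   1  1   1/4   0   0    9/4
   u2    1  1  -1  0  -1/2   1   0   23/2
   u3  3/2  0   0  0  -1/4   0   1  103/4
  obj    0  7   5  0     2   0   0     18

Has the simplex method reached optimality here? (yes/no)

Every obj-row coefficient is ≥ 0, so the tableau is optimal.

yes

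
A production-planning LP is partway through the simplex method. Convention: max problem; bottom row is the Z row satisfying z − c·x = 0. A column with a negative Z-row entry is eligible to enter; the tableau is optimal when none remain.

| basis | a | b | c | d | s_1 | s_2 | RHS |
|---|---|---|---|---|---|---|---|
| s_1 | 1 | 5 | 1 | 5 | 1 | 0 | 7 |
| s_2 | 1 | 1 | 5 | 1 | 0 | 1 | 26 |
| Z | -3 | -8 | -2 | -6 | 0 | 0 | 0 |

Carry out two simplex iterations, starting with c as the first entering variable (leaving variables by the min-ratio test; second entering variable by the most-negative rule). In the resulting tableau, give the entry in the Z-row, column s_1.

Ratio test on column c — row 1: 7/1 = 7; row 2: 26/5 = 26/5. Minimum is 26/5 at row 2 (s_2 leaves); pivot element 5.
Divide row 2 by 5; eliminate column c from the other rows.
Second iteration: most negative Z-row entry is -38/5 in column b, so b enters.
Ratio test on column b — row 1: (9/5)/(24/5) = 3/8; row 2: (26/5)/(1/5) = 26. Minimum is 3/8 at row 1 (s_1 leaves); pivot element 24/5.
Divide row 1 by 24/5; eliminate column b from the other rows.
After both pivots, the entry at the Z-row, column s_1 is 19/12.

19/12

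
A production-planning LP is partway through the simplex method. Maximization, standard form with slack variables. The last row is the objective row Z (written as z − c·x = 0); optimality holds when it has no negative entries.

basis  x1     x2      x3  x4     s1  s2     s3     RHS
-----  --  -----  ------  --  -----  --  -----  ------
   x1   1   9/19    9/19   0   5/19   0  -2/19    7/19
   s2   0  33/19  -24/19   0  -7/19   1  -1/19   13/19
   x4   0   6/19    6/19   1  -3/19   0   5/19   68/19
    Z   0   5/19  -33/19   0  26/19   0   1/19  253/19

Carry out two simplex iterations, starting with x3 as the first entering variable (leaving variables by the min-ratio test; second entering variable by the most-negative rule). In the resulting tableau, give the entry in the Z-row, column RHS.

18

Ratio test on column x3 — row 1: (7/19)/(9/19) = 7/9; row 2: entry -24/19 ≤ 0; row 3: (68/19)/(6/19) = 34/3. Minimum is 7/9 at row 1 (x1 leaves); pivot element 9/19.
Divide row 1 by 9/19; eliminate column x3 from the other rows.
Second iteration: most negative Z-row entry is -1/3 in column s3, so s3 enters.
Ratio test on column s3 — row 1: entry -2/9 ≤ 0; row 2: entry -1/3 ≤ 0; row 3: (10/3)/(1/3) = 10. Minimum is 10 at row 3 (x4 leaves); pivot element 1/3.
Divide row 3 by 1/3; eliminate column s3 from the other rows.
After both pivots, the entry at the Z-row, column RHS is 18.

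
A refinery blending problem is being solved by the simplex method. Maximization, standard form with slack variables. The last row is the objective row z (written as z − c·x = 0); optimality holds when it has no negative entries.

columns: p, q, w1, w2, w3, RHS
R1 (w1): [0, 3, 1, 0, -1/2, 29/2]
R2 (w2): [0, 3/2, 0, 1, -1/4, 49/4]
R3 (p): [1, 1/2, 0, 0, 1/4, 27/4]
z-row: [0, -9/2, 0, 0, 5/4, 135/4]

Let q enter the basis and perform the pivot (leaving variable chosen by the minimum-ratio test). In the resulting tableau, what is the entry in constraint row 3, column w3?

Ratio test on column q — row 1: (29/2)/3 = 29/6; row 2: (49/4)/(3/2) = 49/6; row 3: (27/4)/(1/2) = 27/2. Minimum is 29/6 at row 1 (w1 leaves); pivot element 3.
Divide row 1 by 3; eliminate column q from the other rows.
Row 3 update in column w3: 1/4 − (1/2)·(-1/6) = 1/3.

1/3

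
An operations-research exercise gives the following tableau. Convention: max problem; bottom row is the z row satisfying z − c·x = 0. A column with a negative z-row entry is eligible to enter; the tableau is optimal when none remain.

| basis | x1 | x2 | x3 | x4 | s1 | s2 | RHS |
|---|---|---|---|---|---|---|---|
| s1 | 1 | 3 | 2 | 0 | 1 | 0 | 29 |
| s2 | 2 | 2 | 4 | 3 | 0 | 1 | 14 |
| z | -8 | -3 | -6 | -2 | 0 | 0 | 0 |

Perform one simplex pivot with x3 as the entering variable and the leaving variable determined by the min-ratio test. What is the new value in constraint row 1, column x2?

Ratio test on column x3 — row 1: 29/2 = 29/2; row 2: 14/4 = 7/2. Minimum is 7/2 at row 2 (s2 leaves); pivot element 4.
Divide row 2 by 4; eliminate column x3 from the other rows.
Row 1 update in column x2: 3 − 2·(1/2) = 2.

2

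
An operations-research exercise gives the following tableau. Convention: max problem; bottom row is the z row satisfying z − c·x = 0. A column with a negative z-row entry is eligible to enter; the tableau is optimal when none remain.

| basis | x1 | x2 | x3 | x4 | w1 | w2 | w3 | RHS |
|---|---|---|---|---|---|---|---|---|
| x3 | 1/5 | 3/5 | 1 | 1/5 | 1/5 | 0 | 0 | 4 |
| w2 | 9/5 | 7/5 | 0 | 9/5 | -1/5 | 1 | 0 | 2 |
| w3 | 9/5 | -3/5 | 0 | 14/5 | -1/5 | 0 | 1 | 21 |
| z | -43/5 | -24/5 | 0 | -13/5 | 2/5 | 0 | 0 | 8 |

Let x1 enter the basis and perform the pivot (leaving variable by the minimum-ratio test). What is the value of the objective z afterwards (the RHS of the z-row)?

Ratio test on column x1 — row 1: 4/(1/5) = 20; row 2: 2/(9/5) = 10/9; row 3: 21/(9/5) = 35/3. Minimum is 10/9 at row 2 (w2 leaves); pivot element 9/5.
Pivot on row 2; the z-row RHS becomes 8 − (-43/5)·(10/9) = 158/9.

158/9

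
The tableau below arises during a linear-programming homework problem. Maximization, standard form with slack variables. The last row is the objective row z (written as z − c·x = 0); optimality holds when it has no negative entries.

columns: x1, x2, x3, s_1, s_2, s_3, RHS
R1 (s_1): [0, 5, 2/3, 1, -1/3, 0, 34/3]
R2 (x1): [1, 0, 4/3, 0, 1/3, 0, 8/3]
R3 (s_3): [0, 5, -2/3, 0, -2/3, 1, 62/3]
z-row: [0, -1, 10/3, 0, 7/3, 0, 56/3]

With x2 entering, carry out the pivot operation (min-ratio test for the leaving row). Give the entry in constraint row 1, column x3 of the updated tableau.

Ratio test on column x2 — row 1: (34/3)/5 = 34/15; row 2: entry 0 ≤ 0; row 3: (62/3)/5 = 62/15. Minimum is 34/15 at row 1 (s_1 leaves); pivot element 5.
Divide row 1 by 5; eliminate column x2 from the other rows.
In the new row 1, the x3 entry is the old entry divided by the pivot: (2/3)/5 = 2/15.

2/15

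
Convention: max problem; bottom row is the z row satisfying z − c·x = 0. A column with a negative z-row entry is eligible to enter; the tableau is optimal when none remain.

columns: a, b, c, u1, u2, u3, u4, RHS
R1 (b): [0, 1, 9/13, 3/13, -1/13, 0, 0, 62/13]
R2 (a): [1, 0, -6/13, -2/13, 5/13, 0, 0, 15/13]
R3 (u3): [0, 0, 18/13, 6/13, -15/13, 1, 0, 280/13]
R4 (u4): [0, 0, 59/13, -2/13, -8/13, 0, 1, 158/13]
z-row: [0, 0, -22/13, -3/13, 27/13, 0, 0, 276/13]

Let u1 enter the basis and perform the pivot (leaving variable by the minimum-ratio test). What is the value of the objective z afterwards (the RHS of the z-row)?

26

Ratio test on column u1 — row 1: (62/13)/(3/13) = 62/3; row 2: entry -2/13 ≤ 0; row 3: (280/13)/(6/13) = 140/3; row 4: entry -2/13 ≤ 0. Minimum is 62/3 at row 1 (b leaves); pivot element 3/13.
Pivot on row 1; the z-row RHS becomes 276/13 − (-3/13)·(62/3) = 26.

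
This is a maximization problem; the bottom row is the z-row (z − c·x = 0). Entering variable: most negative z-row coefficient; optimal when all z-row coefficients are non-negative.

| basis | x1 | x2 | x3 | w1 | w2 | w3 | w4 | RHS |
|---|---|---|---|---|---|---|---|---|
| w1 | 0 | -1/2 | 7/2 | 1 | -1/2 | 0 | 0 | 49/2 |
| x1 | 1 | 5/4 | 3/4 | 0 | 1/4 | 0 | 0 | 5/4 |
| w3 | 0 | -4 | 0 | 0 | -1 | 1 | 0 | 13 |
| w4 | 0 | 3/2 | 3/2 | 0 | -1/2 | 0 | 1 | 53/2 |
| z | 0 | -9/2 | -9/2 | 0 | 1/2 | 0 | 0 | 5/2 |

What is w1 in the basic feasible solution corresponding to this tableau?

49/2

w1 is basic (row 1); its value is the RHS of that row, 49/2.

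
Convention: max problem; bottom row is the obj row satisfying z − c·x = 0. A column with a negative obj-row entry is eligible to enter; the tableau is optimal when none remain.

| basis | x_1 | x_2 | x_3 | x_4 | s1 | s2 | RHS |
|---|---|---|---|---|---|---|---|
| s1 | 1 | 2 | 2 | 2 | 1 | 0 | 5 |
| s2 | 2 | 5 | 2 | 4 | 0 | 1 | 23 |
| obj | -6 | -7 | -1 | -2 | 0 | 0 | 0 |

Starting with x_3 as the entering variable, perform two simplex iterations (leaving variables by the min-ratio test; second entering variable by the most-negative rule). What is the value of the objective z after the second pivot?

35/2

Ratio test on column x_3 — row 1: 5/2 = 5/2; row 2: 23/2 = 23/2. Minimum is 5/2 at row 1 (s1 leaves); pivot element 2.
Pivot on row 1; the obj-row RHS becomes 0 − (-1)·(5/2) = 5/2.
Next entering variable (most negative obj-row entry -6): x_2.
Ratio test on column x_2 — row 1: (5/2)/1 = 5/2; row 2: 18/3 = 6. Minimum is 5/2 at row 1 (x_3 leaves); pivot element 1.
After the second pivot the obj-row RHS is 5/2 − (-6)·(5/2) = 35/2.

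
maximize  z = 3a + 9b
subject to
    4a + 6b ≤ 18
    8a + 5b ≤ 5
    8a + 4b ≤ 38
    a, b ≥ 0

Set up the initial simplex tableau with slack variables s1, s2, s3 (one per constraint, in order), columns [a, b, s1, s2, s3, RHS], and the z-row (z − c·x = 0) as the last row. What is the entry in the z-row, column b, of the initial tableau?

-9

The z-row carries the negated objective coefficients: the b entry is -9.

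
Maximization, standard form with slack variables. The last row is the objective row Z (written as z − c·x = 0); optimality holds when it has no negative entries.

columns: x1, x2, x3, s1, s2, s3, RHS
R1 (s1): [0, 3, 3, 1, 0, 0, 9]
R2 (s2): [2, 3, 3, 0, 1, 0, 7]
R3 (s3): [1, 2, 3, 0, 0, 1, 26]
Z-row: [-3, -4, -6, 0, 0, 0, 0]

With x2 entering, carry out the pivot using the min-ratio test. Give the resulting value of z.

Ratio test on column x2 — row 1: 9/3 = 3; row 2: 7/3 = 7/3; row 3: 26/2 = 13. Minimum is 7/3 at row 2 (s2 leaves); pivot element 3.
Pivot on row 2; the Z-row RHS becomes 0 − (-4)·(7/3) = 28/3.

28/3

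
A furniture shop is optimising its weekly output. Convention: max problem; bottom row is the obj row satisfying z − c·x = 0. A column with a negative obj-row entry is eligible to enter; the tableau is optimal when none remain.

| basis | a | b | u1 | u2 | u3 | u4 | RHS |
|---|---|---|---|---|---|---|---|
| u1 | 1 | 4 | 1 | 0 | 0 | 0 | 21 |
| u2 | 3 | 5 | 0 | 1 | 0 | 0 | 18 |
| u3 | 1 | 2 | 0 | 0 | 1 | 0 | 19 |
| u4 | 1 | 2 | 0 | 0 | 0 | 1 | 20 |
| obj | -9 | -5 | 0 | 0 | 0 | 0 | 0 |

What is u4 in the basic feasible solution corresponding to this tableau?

u4 is basic (row 4); its value is the RHS of that row, 20.

20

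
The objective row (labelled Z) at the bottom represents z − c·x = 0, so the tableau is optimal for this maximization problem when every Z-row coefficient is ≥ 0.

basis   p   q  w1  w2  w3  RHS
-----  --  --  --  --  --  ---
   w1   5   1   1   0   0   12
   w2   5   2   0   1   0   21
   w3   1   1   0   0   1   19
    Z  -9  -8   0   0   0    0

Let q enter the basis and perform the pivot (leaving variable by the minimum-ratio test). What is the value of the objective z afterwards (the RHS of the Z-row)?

84

Ratio test on column q — row 1: 12/1 = 12; row 2: 21/2 = 21/2; row 3: 19/1 = 19. Minimum is 21/2 at row 2 (w2 leaves); pivot element 2.
Pivot on row 2; the Z-row RHS becomes 0 − (-8)·(21/2) = 84.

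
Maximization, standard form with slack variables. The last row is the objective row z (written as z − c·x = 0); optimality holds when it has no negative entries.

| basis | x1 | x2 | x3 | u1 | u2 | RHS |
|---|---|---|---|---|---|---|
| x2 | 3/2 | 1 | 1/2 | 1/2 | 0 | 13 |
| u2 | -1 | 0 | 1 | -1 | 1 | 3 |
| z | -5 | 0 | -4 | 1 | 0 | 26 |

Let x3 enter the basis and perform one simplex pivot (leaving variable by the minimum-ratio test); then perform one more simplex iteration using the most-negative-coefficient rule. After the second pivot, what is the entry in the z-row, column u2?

Ratio test on column x3 — row 1: 13/(1/2) = 26; row 2: 3/1 = 3. Minimum is 3 at row 2 (u2 leaves); pivot element 1.
Divide row 2 by 1; eliminate column x3 from the other rows.
Second iteration: most negative z-row entry is -9 in column x1, so x1 enters.
Ratio test on column x1 — row 1: (23/2)/2 = 23/4; row 2: entry -1 ≤ 0. Minimum is 23/4 at row 1 (x2 leaves); pivot element 2.
Divide row 1 by 2; eliminate column x1 from the other rows.
After both pivots, the entry at the z-row, column u2 is 7/4.

7/4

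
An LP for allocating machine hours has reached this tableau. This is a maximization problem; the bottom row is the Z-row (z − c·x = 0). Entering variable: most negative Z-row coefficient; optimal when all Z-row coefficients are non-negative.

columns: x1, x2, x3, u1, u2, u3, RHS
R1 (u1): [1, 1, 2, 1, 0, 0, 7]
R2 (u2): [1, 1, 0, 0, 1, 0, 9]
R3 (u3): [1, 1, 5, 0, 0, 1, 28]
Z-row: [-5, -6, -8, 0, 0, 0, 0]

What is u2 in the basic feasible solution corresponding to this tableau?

u2 is basic (row 2); its value is the RHS of that row, 9.

9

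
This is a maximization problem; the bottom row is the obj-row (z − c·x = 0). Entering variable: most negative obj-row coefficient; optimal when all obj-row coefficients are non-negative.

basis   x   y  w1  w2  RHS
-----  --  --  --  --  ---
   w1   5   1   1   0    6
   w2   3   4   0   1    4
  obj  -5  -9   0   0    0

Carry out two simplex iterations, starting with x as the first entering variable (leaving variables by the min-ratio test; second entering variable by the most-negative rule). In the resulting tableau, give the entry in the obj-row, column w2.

Ratio test on column x — row 1: 6/5 = 6/5; row 2: 4/3 = 4/3. Minimum is 6/5 at row 1 (w1 leaves); pivot element 5.
Divide row 1 by 5; eliminate column x from the other rows.
Second iteration: most negative obj-row entry is -8 in column y, so y enters.
Ratio test on column y — row 1: (6/5)/(1/5) = 6; row 2: (2/5)/(17/5) = 2/17. Minimum is 2/17 at row 2 (w2 leaves); pivot element 17/5.
Divide row 2 by 17/5; eliminate column y from the other rows.
After both pivots, the entry at the obj-row, column w2 is 40/17.

40/17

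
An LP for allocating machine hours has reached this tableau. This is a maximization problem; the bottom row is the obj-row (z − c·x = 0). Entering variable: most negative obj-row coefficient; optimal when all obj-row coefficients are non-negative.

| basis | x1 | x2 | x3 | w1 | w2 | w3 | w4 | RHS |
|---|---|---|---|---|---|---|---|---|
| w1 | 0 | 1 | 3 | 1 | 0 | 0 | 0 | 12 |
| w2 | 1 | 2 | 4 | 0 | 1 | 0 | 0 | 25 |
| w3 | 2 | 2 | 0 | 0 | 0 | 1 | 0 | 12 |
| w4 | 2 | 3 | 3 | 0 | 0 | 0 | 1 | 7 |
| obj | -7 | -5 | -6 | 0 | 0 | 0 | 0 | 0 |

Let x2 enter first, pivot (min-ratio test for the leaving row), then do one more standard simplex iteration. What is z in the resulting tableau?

49/2

Ratio test on column x2 — row 1: 12/1 = 12; row 2: 25/2 = 25/2; row 3: 12/2 = 6; row 4: 7/3 = 7/3. Minimum is 7/3 at row 4 (w4 leaves); pivot element 3.
Pivot on row 4; the obj-row RHS becomes 0 − (-5)·(7/3) = 35/3.
Next entering variable (most negative obj-row entry -11/3): x1.
Ratio test on column x1 — row 1: entry -2/3 ≤ 0; row 2: entry -1/3 ≤ 0; row 3: (22/3)/(2/3) = 11; row 4: (7/3)/(2/3) = 7/2. Minimum is 7/2 at row 4 (x2 leaves); pivot element 2/3.
After the second pivot the obj-row RHS is 35/3 − (-11/3)·(7/2) = 49/2.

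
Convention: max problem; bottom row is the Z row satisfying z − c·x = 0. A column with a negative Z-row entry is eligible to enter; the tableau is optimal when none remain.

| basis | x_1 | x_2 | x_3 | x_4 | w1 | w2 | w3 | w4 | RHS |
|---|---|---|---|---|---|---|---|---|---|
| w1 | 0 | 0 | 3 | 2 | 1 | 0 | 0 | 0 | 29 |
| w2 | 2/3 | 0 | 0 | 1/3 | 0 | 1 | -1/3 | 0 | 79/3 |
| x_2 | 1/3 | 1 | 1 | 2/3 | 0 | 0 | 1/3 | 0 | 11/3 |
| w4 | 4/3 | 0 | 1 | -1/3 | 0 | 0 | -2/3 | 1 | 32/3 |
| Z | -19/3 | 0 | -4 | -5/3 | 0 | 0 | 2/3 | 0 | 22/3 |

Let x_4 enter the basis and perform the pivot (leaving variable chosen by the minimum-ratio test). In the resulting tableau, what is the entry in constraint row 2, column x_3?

Ratio test on column x_4 — row 1: 29/2 = 29/2; row 2: (79/3)/(1/3) = 79; row 3: (11/3)/(2/3) = 11/2; row 4: entry -1/3 ≤ 0. Minimum is 11/2 at row 3 (x_2 leaves); pivot element 2/3.
Divide row 3 by 2/3; eliminate column x_4 from the other rows.
Row 2 update in column x_3: 0 − (1/3)·(3/2) = -1/2.

-1/2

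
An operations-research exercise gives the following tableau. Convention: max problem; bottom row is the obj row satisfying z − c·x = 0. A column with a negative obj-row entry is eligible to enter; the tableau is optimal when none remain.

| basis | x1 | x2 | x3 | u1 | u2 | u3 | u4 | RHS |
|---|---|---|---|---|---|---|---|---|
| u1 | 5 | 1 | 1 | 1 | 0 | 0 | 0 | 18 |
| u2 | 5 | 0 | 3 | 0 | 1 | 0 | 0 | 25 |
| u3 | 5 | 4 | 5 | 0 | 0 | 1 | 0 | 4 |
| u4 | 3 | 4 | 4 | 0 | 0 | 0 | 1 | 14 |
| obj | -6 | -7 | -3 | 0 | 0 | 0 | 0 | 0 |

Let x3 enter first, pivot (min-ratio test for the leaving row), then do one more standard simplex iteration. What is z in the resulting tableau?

Ratio test on column x3 — row 1: 18/1 = 18; row 2: 25/3 = 25/3; row 3: 4/5 = 4/5; row 4: 14/4 = 7/2. Minimum is 4/5 at row 3 (u3 leaves); pivot element 5.
Pivot on row 3; the obj-row RHS becomes 0 − (-3)·(4/5) = 12/5.
Next entering variable (most negative obj-row entry -23/5): x2.
Ratio test on column x2 — row 1: (86/5)/(1/5) = 86; row 2: entry -12/5 ≤ 0; row 3: (4/5)/(4/5) = 1; row 4: (54/5)/(4/5) = 27/2. Minimum is 1 at row 3 (x3 leaves); pivot element 4/5.
After the second pivot the obj-row RHS is 12/5 − (-23/5)·1 = 7.

7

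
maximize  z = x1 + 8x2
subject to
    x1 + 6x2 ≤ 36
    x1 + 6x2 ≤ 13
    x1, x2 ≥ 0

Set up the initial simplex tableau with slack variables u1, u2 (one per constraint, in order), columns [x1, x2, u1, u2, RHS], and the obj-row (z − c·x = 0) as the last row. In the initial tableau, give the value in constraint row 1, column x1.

1

Constraint 1 has coefficient 1 on x1.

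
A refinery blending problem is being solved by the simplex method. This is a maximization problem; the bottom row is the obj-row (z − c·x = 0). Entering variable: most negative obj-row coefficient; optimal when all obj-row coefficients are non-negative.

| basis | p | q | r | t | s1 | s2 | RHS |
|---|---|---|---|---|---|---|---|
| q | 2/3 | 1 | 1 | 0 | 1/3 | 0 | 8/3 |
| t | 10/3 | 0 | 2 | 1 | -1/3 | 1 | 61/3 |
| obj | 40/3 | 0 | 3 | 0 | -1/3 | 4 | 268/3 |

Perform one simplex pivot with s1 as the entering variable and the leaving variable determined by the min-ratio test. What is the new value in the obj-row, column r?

4

Ratio test on column s1 — row 1: (8/3)/(1/3) = 8; row 2: entry -1/3 ≤ 0. Minimum is 8 at row 1 (q leaves); pivot element 1/3.
Divide row 1 by 1/3; eliminate column s1 from the other rows.
obj-row update in column r: 3 − (-1/3)·3 = 4.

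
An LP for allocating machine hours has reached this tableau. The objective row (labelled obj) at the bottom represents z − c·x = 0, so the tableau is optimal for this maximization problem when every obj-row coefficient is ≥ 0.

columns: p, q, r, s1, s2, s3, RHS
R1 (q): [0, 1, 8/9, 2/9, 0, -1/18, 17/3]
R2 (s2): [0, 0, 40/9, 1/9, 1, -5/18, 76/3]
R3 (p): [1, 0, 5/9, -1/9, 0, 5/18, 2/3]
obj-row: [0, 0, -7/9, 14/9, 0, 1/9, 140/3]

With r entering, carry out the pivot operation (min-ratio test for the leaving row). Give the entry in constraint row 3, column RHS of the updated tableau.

Ratio test on column r — row 1: (17/3)/(8/9) = 51/8; row 2: (76/3)/(40/9) = 57/10; row 3: (2/3)/(5/9) = 6/5. Minimum is 6/5 at row 3 (p leaves); pivot element 5/9.
Divide row 3 by 5/9; eliminate column r from the other rows.
In the new row 3, the RHS entry is the old entry divided by the pivot: (2/3)/(5/9) = 6/5.

6/5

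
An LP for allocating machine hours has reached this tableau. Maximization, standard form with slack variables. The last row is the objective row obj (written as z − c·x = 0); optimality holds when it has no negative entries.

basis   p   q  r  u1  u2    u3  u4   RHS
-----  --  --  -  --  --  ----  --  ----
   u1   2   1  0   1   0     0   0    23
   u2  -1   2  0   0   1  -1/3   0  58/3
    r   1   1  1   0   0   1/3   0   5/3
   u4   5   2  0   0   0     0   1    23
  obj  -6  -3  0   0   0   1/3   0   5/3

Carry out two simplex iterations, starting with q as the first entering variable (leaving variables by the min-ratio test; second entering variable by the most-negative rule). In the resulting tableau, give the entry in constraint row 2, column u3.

Ratio test on column q — row 1: 23/1 = 23; row 2: (58/3)/2 = 29/3; row 3: (5/3)/1 = 5/3; row 4: 23/2 = 23/2. Minimum is 5/3 at row 3 (r leaves); pivot element 1.
Divide row 3 by 1; eliminate column q from the other rows.
Second iteration: most negative obj-row entry is -3 in column p, so p enters.
Ratio test on column p — row 1: (64/3)/1 = 64/3; row 2: entry -3 ≤ 0; row 3: (5/3)/1 = 5/3; row 4: (59/3)/3 = 59/9. Minimum is 5/3 at row 3 (q leaves); pivot element 1.
Divide row 3 by 1; eliminate column p from the other rows.
After both pivots, the entry at constraint row 2, column u3 is 0.

0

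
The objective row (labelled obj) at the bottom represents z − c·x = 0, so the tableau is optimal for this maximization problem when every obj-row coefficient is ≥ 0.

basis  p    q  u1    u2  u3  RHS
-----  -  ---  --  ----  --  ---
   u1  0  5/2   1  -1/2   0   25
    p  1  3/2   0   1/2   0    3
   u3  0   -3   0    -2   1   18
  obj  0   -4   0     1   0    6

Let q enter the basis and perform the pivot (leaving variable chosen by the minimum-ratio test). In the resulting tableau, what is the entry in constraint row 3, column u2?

-1

Ratio test on column q — row 1: 25/(5/2) = 10; row 2: 3/(3/2) = 2; row 3: entry -3 ≤ 0. Minimum is 2 at row 2 (p leaves); pivot element 3/2.
Divide row 2 by 3/2; eliminate column q from the other rows.
Row 3 update in column u2: -2 − (-3)·(1/3) = -1.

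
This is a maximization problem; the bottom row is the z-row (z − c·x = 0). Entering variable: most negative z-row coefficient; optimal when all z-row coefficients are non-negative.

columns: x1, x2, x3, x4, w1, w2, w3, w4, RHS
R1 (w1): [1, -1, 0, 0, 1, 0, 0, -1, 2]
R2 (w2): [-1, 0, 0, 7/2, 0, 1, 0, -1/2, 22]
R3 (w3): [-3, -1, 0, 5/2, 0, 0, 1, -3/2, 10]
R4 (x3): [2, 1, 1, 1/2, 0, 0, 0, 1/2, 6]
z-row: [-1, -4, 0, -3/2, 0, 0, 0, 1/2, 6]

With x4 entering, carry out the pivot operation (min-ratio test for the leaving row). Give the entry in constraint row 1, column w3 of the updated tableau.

0

Ratio test on column x4 — row 1: entry 0 ≤ 0; row 2: 22/(7/2) = 44/7; row 3: 10/(5/2) = 4; row 4: 6/(1/2) = 12. Minimum is 4 at row 3 (w3 leaves); pivot element 5/2.
Divide row 3 by 5/2; eliminate column x4 from the other rows.
Row 1 update in column w3: 0 − 0·(2/5) = 0.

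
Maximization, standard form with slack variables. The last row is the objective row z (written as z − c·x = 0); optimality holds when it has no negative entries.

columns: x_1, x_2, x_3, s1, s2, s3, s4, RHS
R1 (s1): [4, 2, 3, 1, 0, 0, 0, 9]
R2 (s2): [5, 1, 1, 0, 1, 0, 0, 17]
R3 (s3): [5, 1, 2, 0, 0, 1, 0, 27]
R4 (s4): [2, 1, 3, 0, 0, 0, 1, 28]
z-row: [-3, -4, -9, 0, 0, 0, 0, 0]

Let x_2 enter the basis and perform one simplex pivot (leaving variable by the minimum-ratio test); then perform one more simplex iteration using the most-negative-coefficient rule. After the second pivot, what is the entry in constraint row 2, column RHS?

14

Ratio test on column x_2 — row 1: 9/2 = 9/2; row 2: 17/1 = 17; row 3: 27/1 = 27; row 4: 28/1 = 28. Minimum is 9/2 at row 1 (s1 leaves); pivot element 2.
Divide row 1 by 2; eliminate column x_2 from the other rows.
Second iteration: most negative z-row entry is -3 in column x_3, so x_3 enters.
Ratio test on column x_3 — row 1: (9/2)/(3/2) = 3; row 2: entry -1/2 ≤ 0; row 3: (45/2)/(1/2) = 45; row 4: (47/2)/(3/2) = 47/3. Minimum is 3 at row 1 (x_2 leaves); pivot element 3/2.
Divide row 1 by 3/2; eliminate column x_3 from the other rows.
After both pivots, the entry at constraint row 2, column RHS is 14.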